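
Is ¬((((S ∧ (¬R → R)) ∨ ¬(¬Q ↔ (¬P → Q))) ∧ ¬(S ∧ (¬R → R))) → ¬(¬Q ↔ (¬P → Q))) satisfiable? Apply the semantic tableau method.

Unsatisfiable

Initial set: {¬((((S ∧ (¬R → R)) ∨ ¬(¬Q ↔ (¬P → Q))) ∧ ¬(S ∧ (¬R → R))) → ¬(¬Q ↔ (¬P → Q)))}.
¬((((S ∧ (¬R → R)) ∨ ¬(¬Q ↔ (¬P → Q))) ∧ ¬(S ∧ (¬R → R))) → ¬(¬Q ↔ (¬P → Q))): α-rule — add (((S ∧ (¬R → R)) ∨ ¬(¬Q ↔ (¬P → Q))) ∧ ¬(S ∧ (¬R → R))), ¬¬(¬Q ↔ (¬P → Q)).
(((S ∧ (¬R → R)) ∨ ¬(¬Q ↔ (¬P → Q))) ∧ ¬(S ∧ (¬R → R))): α-rule — add ((S ∧ (¬R → R)) ∨ ¬(¬Q ↔ (¬P → Q))), ¬(S ∧ (¬R → R)).
¬¬(¬Q ↔ (¬P → Q)): β-rule — branch into ¬Q, (¬P → Q)  //  ¬¬Q, ¬(¬P → Q).
  branch 1 (add ¬Q, (¬P → Q)):
    ((S ∧ (¬R → R)) ∨ ¬(¬Q ↔ (¬P → Q))): β-rule — branch into (S ∧ (¬R → R))  //  ¬(¬Q ↔ (¬P → Q)).
      branch 1.1 (add (S ∧ (¬R → R))):
        (S ∧ (¬R → R)): α-rule — add S, (¬R → R).
        ¬(S ∧ (¬R → R)): β-rule — branch into ¬S  //  ¬(¬R → R).
          branch 1.1.1 (add ¬S):
            × closes — contains both S and ¬S.
          branch 1.1.2 (add ¬(¬R → R)):
            ¬(¬R → R): α-rule — add ¬R, ¬R.
            (¬P → Q): β-rule — branch into ¬¬P  //  Q.
              branch 1.1.2.1 (add ¬¬P):
                (¬R → R): β-rule — branch into ¬¬R  //  R.
                  branch 1.1.2.1.1 (add ¬¬R):
                    × closes — contains both R and ¬R.
                  branch 1.1.2.1.2 (add R):
                    × closes — contains both R and ¬R.
              branch 1.1.2.2 (add Q):
                × closes — contains both Q and ¬Q.
      branch 1.2 (add ¬(¬Q ↔ (¬P → Q))):
        ¬(S ∧ (¬R → R)): β-rule — branch into ¬S  //  ¬(¬R → R).
          branch 1.2.1 (add ¬S):
            (¬P → Q): β-rule — branch into ¬¬P  //  Q.
              branch 1.2.1.1 (add ¬¬P):
                ¬(¬Q ↔ (¬P → Q)): β-rule — branch into ¬Q, ¬(¬P → Q)  //  ¬¬Q, (¬P → Q).
                  branch 1.2.1.1.1 (add ¬Q, ¬(¬P → Q)):
                    ¬(¬P → Q): α-rule — add ¬P, ¬Q.
                    × closes — contains both P and ¬P.
                  branch 1.2.1.1.2 (add ¬¬Q, (¬P → Q)):
                    × closes — contains both Q and ¬Q.
              branch 1.2.1.2 (add Q):
                × closes — contains both Q and ¬Q.
          branch 1.2.2 (add ¬(¬R → R)):
            ¬(¬R → R): α-rule — add ¬R, ¬R.
            (¬P → Q): β-rule — branch into ¬¬P  //  Q.
              branch 1.2.2.1 (add ¬¬P):
                ¬(¬Q ↔ (¬P → Q)): β-rule — branch into ¬Q, ¬(¬P → Q)  //  ¬¬Q, (¬P → Q).
                  branch 1.2.2.1.1 (add ¬Q, ¬(¬P → Q)):
                    ¬(¬P → Q): α-rule — add ¬P, ¬Q.
                    × closes — contains both P and ¬P.
                  branch 1.2.2.1.2 (add ¬¬Q, (¬P → Q)):
                    × closes — contains both Q and ¬Q.
              branch 1.2.2.2 (add Q):
                × closes — contains both Q and ¬Q.
  branch 2 (add ¬¬Q, ¬(¬P → Q)):
    ¬(¬P → Q): α-rule — add ¬P, ¬Q.
    × closes — contains both Q and ¬Q.
All 11 branches close.
Every branch closed; the formula is unsatisfiable.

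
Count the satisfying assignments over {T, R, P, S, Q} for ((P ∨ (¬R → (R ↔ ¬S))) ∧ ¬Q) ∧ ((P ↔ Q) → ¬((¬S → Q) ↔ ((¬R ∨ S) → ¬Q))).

10

Initial set: {(((P ∨ (¬R → (R ↔ ¬S))) ∧ ¬Q) ∧ ((P ↔ Q) → ¬((¬S → Q) ↔ ((¬R ∨ S) → ¬Q))))}.
(((P ∨ (¬R → (R ↔ ¬S))) ∧ ¬Q) ∧ ((P ↔ Q) → ¬((¬S → Q) ↔ ((¬R ∨ S) → ¬Q)))): α-rule — add ((P ∨ (¬R → (R ↔ ¬S))) ∧ ¬Q), ((P ↔ Q) → ¬((¬S → Q) ↔ ((¬R ∨ S) → ¬Q))).
((P ∨ (¬R → (R ↔ ¬S))) ∧ ¬Q): α-rule — add (P ∨ (¬R → (R ↔ ¬S))), ¬Q.
((P ↔ Q) → ¬((¬S → Q) ↔ ((¬R ∨ S) → ¬Q))): β-rule — branch into ¬(P ↔ Q)  //  ¬((¬S → Q) ↔ ((¬R ∨ S) → ¬Q)).
  branch 1 (add ¬(P ↔ Q)):
    (P ∨ (¬R → (R ↔ ¬S))): β-rule — branch into P  //  (¬R → (R ↔ ¬S)).
      branch 1.1 (add P):
        ¬(P ↔ Q): β-rule — branch into P, ¬Q  //  ¬P, Q.
          branch 1.1.1 (add P, ¬Q):
            ○ open, literals {P=1, Q=0}.
          branch 1.1.2 (add ¬P, Q):
            × closes — contains both P and ¬P.
      branch 1.2 (add (¬R → (R ↔ ¬S))):
        ¬(P ↔ Q): β-rule — branch into P, ¬Q  //  ¬P, Q.
          branch 1.2.1 (add P, ¬Q):
            (¬R → (R ↔ ¬S)): β-rule — branch into ¬¬R  //  (R ↔ ¬S).
              branch 1.2.1.1 (add ¬¬R):
                ○ open, literals {P=1, Q=0, R=1}.
              branch 1.2.1.2 (add (R ↔ ¬S)):
                (R ↔ ¬S): β-rule — branch into R, ¬S  //  ¬R, ¬¬S.
                  branch 1.2.1.2.1 (add R, ¬S):
                    ○ open, literals {P=1, Q=0, R=1, S=0}.
                  branch 1.2.1.2.2 (add ¬R, ¬¬S):
                    ○ open, literals {P=1, Q=0, R=0, S=1}.
          branch 1.2.2 (add ¬P, Q):
            × closes — contains both Q and ¬Q.
  branch 2 (add ¬((¬S → Q) ↔ ((¬R ∨ S) → ¬Q))):
    (P ∨ (¬R → (R ↔ ¬S))): β-rule — branch into P  //  (¬R → (R ↔ ¬S)).
      branch 2.1 (add P):
        ¬((¬S → Q) ↔ ((¬R ∨ S) → ¬Q)): β-rule — branch into (¬S → Q), ¬((¬R ∨ S) → ¬Q)  //  ¬(¬S → Q), ((¬R ∨ S) → ¬Q).
          branch 2.1.1 (add (¬S → Q), ¬((¬R ∨ S) → ¬Q)):
            ¬((¬R ∨ S) → ¬Q): α-rule — add (¬R ∨ S), ¬¬Q.
            × closes — contains both Q and ¬Q.
          branch 2.1.2 (add ¬(¬S → Q), ((¬R ∨ S) → ¬Q)):
            ¬(¬S → Q): α-rule — add ¬S, ¬Q.
            ((¬R ∨ S) → ¬Q): β-rule — branch into ¬(¬R ∨ S)  //  ¬Q.
              branch 2.1.2.1 (add ¬(¬R ∨ S)):
                ¬(¬R ∨ S): α-rule — add ¬¬R, ¬S.
                ○ open, literals {P=1, Q=0, R=1, S=0}.
              branch 2.1.2.2 (add ¬Q):
                ○ open, literals {P=1, Q=0, S=0}.
      branch 2.2 (add (¬R → (R ↔ ¬S))):
        ¬((¬S → Q) ↔ ((¬R ∨ S) → ¬Q)): β-rule — branch into (¬S → Q), ¬((¬R ∨ S) → ¬Q)  //  ¬(¬S → Q), ((¬R ∨ S) → ¬Q).
          branch 2.2.1 (add (¬S → Q), ¬((¬R ∨ S) → ¬Q)):
            ¬((¬R ∨ S) → ¬Q): α-rule — add (¬R ∨ S), ¬¬Q.
            × closes — contains both Q and ¬Q.
          branch 2.2.2 (add ¬(¬S → Q), ((¬R ∨ S) → ¬Q)):
            ¬(¬S → Q): α-rule — add ¬S, ¬Q.
            (¬R → (R ↔ ¬S)): β-rule — branch into ¬¬R  //  (R ↔ ¬S).
              branch 2.2.2.1 (add ¬¬R):
                ((¬R ∨ S) → ¬Q): β-rule — branch into ¬(¬R ∨ S)  //  ¬Q.
                  branch 2.2.2.1.1 (add ¬(¬R ∨ S)):
                    ¬(¬R ∨ S): α-rule — add ¬¬R, ¬S.
                    ○ open, literals {Q=0, R=1, S=0}.
                  branch 2.2.2.1.2 (add ¬Q):
                    ○ open, literals {Q=0, R=1, S=0}.
              branch 2.2.2.2 (add (R ↔ ¬S)):
                ((¬R ∨ S) → ¬Q): β-rule — branch into ¬(¬R ∨ S)  //  ¬Q.
                  branch 2.2.2.2.1 (add ¬(¬R ∨ S)):
                    ¬(¬R ∨ S): α-rule — add ¬¬R, ¬S.
                    (R ↔ ¬S): β-rule — branch into R, ¬S  //  ¬R, ¬¬S.
                      branch 2.2.2.2.1.1 (add R, ¬S):
                        ○ open, literals {Q=0, R=1, S=0}.
                      branch 2.2.2.2.1.2 (add ¬R, ¬¬S):
                        × closes — contains both R and ¬R.
                  branch 2.2.2.2.2 (add ¬Q):
                    (R ↔ ¬S): β-rule — branch into R, ¬S  //  ¬R, ¬¬S.
                      branch 2.2.2.2.2.1 (add R, ¬S):
                        ○ open, literals {Q=0, R=1, S=0}.
                      branch 2.2.2.2.2.2 (add ¬R, ¬¬S):
                        × closes — contains both S and ¬S.
6 branches closed, 10 open.
Each open branch fixes some atoms; the unmentioned ones are free. Counting distinct full assignments: branch {P=1, Q=0} (T, R, S) contributes 8 new; branch {P=1, Q=0, R=1} (T, S) contributes 0 new; branch {P=1, Q=0, R=1, S=0} (T) contributes 0 new; branch {P=1, Q=0, R=0, S=1} (T) contributes 0 new; branch {P=1, Q=0, R=1, S=0} (T) contributes 0 new; branch {P=1, Q=0, S=0} (T, R) contributes 0 new; branch {Q=0, R=1, S=0} (T, P) contributes 2 new; branch {Q=0, R=1, S=0} (T, P) contributes 0 new; branch {Q=0, R=1, S=0} (T, P) contributes 0 new; branch {Q=0, R=1, S=0} (T, P) contributes 0 new. Total: 10.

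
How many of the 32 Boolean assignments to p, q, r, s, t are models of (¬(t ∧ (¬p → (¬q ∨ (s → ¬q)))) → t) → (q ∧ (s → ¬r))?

Initial set: {((¬(t ∧ (¬p → (¬q ∨ (s → ¬q)))) → t) → (q ∧ (s → ¬r)))}.
((¬(t ∧ (¬p → (¬q ∨ (s → ¬q)))) → t) → (q ∧ (s → ¬r))): β-rule — branch into ¬(¬(t ∧ (¬p → (¬q ∨ (s → ¬q)))) → t)  //  (q ∧ (s → ¬r)).
  branch 1 (add ¬(¬(t ∧ (¬p → (¬q ∨ (s → ¬q)))) → t)):
    ¬(¬(t ∧ (¬p → (¬q ∨ (s → ¬q)))) → t): α-rule — add ¬(t ∧ (¬p → (¬q ∨ (s → ¬q)))), ¬t.
    ¬(t ∧ (¬p → (¬q ∨ (s → ¬q)))): β-rule — branch into ¬t  //  ¬(¬p → (¬q ∨ (s → ¬q))).
      branch 1.1 (add ¬t):
        ○ open, literals {t=0}.
      branch 1.2 (add ¬(¬p → (¬q ∨ (s → ¬q)))):
        ¬(¬p → (¬q ∨ (s → ¬q))): α-rule — add ¬p, ¬(¬q ∨ (s → ¬q)).
        ¬(¬q ∨ (s → ¬q)): α-rule — add ¬¬q, ¬(s → ¬q).
        ¬(s → ¬q): α-rule — add s, ¬¬q.
        ○ open, literals {p=0, q=1, s=1, t=0}.
  branch 2 (add (q ∧ (s → ¬r))):
    (q ∧ (s → ¬r)): α-rule — add q, (s → ¬r).
    (s → ¬r): β-rule — branch into ¬s  //  ¬r.
      branch 2.1 (add ¬s):
        ○ open, literals {q=1, s=0}.
      branch 2.2 (add ¬r):
        ○ open, literals {q=1, r=0}.
0 branches closed, 4 open.
Each open branch fixes some atoms; the unmentioned ones are free. Counting distinct full assignments: branch {t=0} (p, q, r, s) contributes 16 new; branch {p=0, q=1, s=1, t=0} (r) contributes 0 new; branch {q=1, s=0} (p, r, t) contributes 4 new; branch {q=1, r=0} (p, s, t) contributes 2 new. Total: 22.

22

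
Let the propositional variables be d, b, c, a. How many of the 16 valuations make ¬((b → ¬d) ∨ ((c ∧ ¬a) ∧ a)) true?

Initial set: {¬((b → ¬d) ∨ ((c ∧ ¬a) ∧ a))}.
¬((b → ¬d) ∨ ((c ∧ ¬a) ∧ a)): α-rule — add ¬(b → ¬d), ¬((c ∧ ¬a) ∧ a).
¬(b → ¬d): α-rule — add b, ¬¬d.
¬((c ∧ ¬a) ∧ a): β-rule — branch into ¬(c ∧ ¬a)  //  ¬a.
  branch 1 (add ¬(c ∧ ¬a)):
    ¬(c ∧ ¬a): β-rule — branch into ¬c  //  ¬¬a.
      branch 1.1 (add ¬c):
        ○ open, literals {b=T, c=F, d=T}.
      branch 1.2 (add ¬¬a):
        ○ open, literals {a=T, b=T, d=T}.
  branch 2 (add ¬a):
    ○ open, literals {a=F, b=T, d=T}.
0 branches closed, 3 open.
Each open branch fixes some atoms; the unmentioned ones are free. Counting distinct full assignments: branch {b=T, c=F, d=T} (a) contributes 2 new; branch {a=T, b=T, d=T} (c) contributes 1 new; branch {a=F, b=T, d=T} (c) contributes 1 new. Total: 4.

4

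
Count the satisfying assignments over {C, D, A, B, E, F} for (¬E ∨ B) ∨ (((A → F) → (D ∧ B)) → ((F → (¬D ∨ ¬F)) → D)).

62

Initial set: {T ((¬E ∨ B) ∨ (((A → F) → (D ∧ B)) → ((F → (¬D ∨ ¬F)) → D)))}.
T ((¬E ∨ B) ∨ (((A → F) → (D ∧ B)) → ((F → (¬D ∨ ¬F)) → D))): β-rule — branch into T (¬E ∨ B)  //  T (((A → F) → (D ∧ B)) → ((F → (¬D ∨ ¬F)) → D)).
  branch 1 (add T (¬E ∨ B)):
    T (¬E ∨ B): β-rule — branch into T ¬E  //  T B.
      branch 1.1 (add T ¬E):
        ○ open, literals {E=false}.
      branch 1.2 (add T B):
        ○ open, literals {B=true}.
  branch 2 (add T (((A → F) → (D ∧ B)) → ((F → (¬D ∨ ¬F)) → D))):
    T (((A → F) → (D ∧ B)) → ((F → (¬D ∨ ¬F)) → D)): β-rule — branch into F ((A → F) → (D ∧ B))  //  T ((F → (¬D ∨ ¬F)) → D).
      branch 2.1 (add F ((A → F) → (D ∧ B))):
        F ((A → F) → (D ∧ B)): α-rule — add T (A → F), F (D ∧ B).
        T (A → F): β-rule — branch into F A  //  T F.
          branch 2.1.1 (add F A):
            F (D ∧ B): β-rule — branch into F D  //  F B.
              branch 2.1.1.1 (add F D):
                ○ open, literals {A=false, D=false}.
              branch 2.1.1.2 (add F B):
                ○ open, literals {A=false, B=false}.
          branch 2.1.2 (add T F):
            F (D ∧ B): β-rule — branch into F D  //  F B.
              branch 2.1.2.1 (add F D):
                ○ open, literals {D=false, F=true}.
              branch 2.1.2.2 (add F B):
                ○ open, literals {B=false, F=true}.
      branch 2.2 (add T ((F → (¬D ∨ ¬F)) → D)):
        T ((F → (¬D ∨ ¬F)) → D): β-rule — branch into F (F → (¬D ∨ ¬F))  //  T D.
          branch 2.2.1 (add F (F → (¬D ∨ ¬F))):
            F (F → (¬D ∨ ¬F)): α-rule — add T F, F (¬D ∨ ¬F).
            F (¬D ∨ ¬F): α-rule — add F ¬D, F ¬F.
            ○ open, literals {D=true, F=true}.
          branch 2.2.2 (add T D):
            ○ open, literals {D=true}.
0 branches closed, 8 open.
Each open branch fixes some atoms; the unmentioned ones are free. Counting distinct full assignments: branch {E=false} (C, D, A, B, F) contributes 32 new; branch {B=true} (C, D, A, E, F) contributes 16 new; branch {A=false, D=false} (C, B, E, F) contributes 4 new; branch {A=false, B=false} (C, D, E, F) contributes 4 new; branch {D=false, F=true} (C, A, B, E) contributes 2 new; branch {B=false, F=true} (C, D, A, E) contributes 2 new; branch {D=true, F=true} (C, A, B, E) contributes 0 new; branch {D=true} (C, A, B, E, F) contributes 2 new. Total: 62.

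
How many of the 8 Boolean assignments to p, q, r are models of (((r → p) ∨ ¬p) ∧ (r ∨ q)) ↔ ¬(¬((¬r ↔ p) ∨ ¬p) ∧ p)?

4

Initial set: {((((r → p) ∨ ¬p) ∧ (r ∨ q)) ↔ ¬(¬((¬r ↔ p) ∨ ¬p) ∧ p))}.
((((r → p) ∨ ¬p) ∧ (r ∨ q)) ↔ ¬(¬((¬r ↔ p) ∨ ¬p) ∧ p)): β-rule — branch into (((r → p) ∨ ¬p) ∧ (r ∨ q)), ¬(¬((¬r ↔ p) ∨ ¬p) ∧ p)  //  ¬(((r → p) ∨ ¬p) ∧ (r ∨ q)), ¬¬(¬((¬r ↔ p) ∨ ¬p) ∧ p).
  branch 1 (add (((r → p) ∨ ¬p) ∧ (r ∨ q)), ¬(¬((¬r ↔ p) ∨ ¬p) ∧ p)):
    (((r → p) ∨ ¬p) ∧ (r ∨ q)): α-rule — add ((r → p) ∨ ¬p), (r ∨ q).
    ¬(¬((¬r ↔ p) ∨ ¬p) ∧ p): β-rule — branch into ¬¬((¬r ↔ p) ∨ ¬p)  //  ¬p.
      branch 1.1 (add ¬¬((¬r ↔ p) ∨ ¬p)):
        ((r → p) ∨ ¬p): β-rule — branch into (r → p)  //  ¬p.
          branch 1.1.1 (add (r → p)):
            (r ∨ q): β-rule — branch into r  //  q.
              branch 1.1.1.1 (add r):
                ¬¬((¬r ↔ p) ∨ ¬p): β-rule — branch into (¬r ↔ p)  //  ¬p.
                  branch 1.1.1.1.1 (add (¬r ↔ p)):
                    (r → p): β-rule — branch into ¬r  //  p.
                      branch 1.1.1.1.1.1 (add ¬r):
                        × closes — contains both r and ¬r.
                      branch 1.1.1.1.1.2 (add p):
                        (¬r ↔ p): β-rule — branch into ¬r, p  //  ¬¬r, ¬p.
                          branch 1.1.1.1.1.2.1 (add ¬r, p):
                            × closes — contains both r and ¬r.
                          branch 1.1.1.1.1.2.2 (add ¬¬r, ¬p):
                            × closes — contains both p and ¬p.
                  branch 1.1.1.1.2 (add ¬p):
                    (r → p): β-rule — branch into ¬r  //  p.
                      branch 1.1.1.1.2.1 (add ¬r):
                        × closes — contains both r and ¬r.
                      branch 1.1.1.1.2.2 (add p):
                        × closes — contains both p and ¬p.
              branch 1.1.1.2 (add q):
                ¬¬((¬r ↔ p) ∨ ¬p): β-rule — branch into (¬r ↔ p)  //  ¬p.
                  branch 1.1.1.2.1 (add (¬r ↔ p)):
                    (r → p): β-rule — branch into ¬r  //  p.
                      branch 1.1.1.2.1.1 (add ¬r):
                        (¬r ↔ p): β-rule — branch into ¬r, p  //  ¬¬r, ¬p.
                          branch 1.1.1.2.1.1.1 (add ¬r, p):
                            ○ open, literals {p=true, q=true, r=false}.
                          branch 1.1.1.2.1.1.2 (add ¬¬r, ¬p):
                            × closes — contains both r and ¬r.
                      branch 1.1.1.2.1.2 (add p):
                        (¬r ↔ p): β-rule — branch into ¬r, p  //  ¬¬r, ¬p.
                          branch 1.1.1.2.1.2.1 (add ¬r, p):
                            ○ open, literals {p=true, q=true, r=false}.
                          branch 1.1.1.2.1.2.2 (add ¬¬r, ¬p):
                            × closes — contains both p and ¬p.
                  branch 1.1.1.2.2 (add ¬p):
                    (r → p): β-rule — branch into ¬r  //  p.
                      branch 1.1.1.2.2.1 (add ¬r):
                        ○ open, literals {p=false, q=true, r=false}.
                      branch 1.1.1.2.2.2 (add p):
                        × closes — contains both p and ¬p.
          branch 1.1.2 (add ¬p):
            (r ∨ q): β-rule — branch into r  //  q.
              branch 1.1.2.1 (add r):
                ¬¬((¬r ↔ p) ∨ ¬p): β-rule — branch into (¬r ↔ p)  //  ¬p.
                  branch 1.1.2.1.1 (add (¬r ↔ p)):
                    (¬r ↔ p): β-rule — branch into ¬r, p  //  ¬¬r, ¬p.
                      branch 1.1.2.1.1.1 (add ¬r, p):
                        × closes — contains both r and ¬r.
                      branch 1.1.2.1.1.2 (add ¬¬r, ¬p):
                        ○ open, literals {p=false, r=true}.
                  branch 1.1.2.1.2 (add ¬p):
                    ○ open, literals {p=false, r=true}.
              branch 1.1.2.2 (add q):
                ¬¬((¬r ↔ p) ∨ ¬p): β-rule — branch into (¬r ↔ p)  //  ¬p.
                  branch 1.1.2.2.1 (add (¬r ↔ p)):
                    (¬r ↔ p): β-rule — branch into ¬r, p  //  ¬¬r, ¬p.
                      branch 1.1.2.2.1.1 (add ¬r, p):
                        × closes — contains both p and ¬p.
                      branch 1.1.2.2.1.2 (add ¬¬r, ¬p):
                        ○ open, literals {p=false, q=true, r=true}.
                  branch 1.1.2.2.2 (add ¬p):
                    ○ open, literals {p=false, q=true}.
      branch 1.2 (add ¬p):
        ((r → p) ∨ ¬p): β-rule — branch into (r → p)  //  ¬p.
          branch 1.2.1 (add (r → p)):
            (r ∨ q): β-rule — branch into r  //  q.
              branch 1.2.1.1 (add r):
                (r → p): β-rule — branch into ¬r  //  p.
                  branch 1.2.1.1.1 (add ¬r):
                    × closes — contains both r and ¬r.
                  branch 1.2.1.1.2 (add p):
                    × closes — contains both p and ¬p.
              branch 1.2.1.2 (add q):
                (r → p): β-rule — branch into ¬r  //  p.
                  branch 1.2.1.2.1 (add ¬r):
                    ○ open, literals {p=false, q=true, r=false}.
                  branch 1.2.1.2.2 (add p):
                    × closes — contains both p and ¬p.
          branch 1.2.2 (add ¬p):
            (r ∨ q): β-rule — branch into r  //  q.
              branch 1.2.2.1 (add r):
                ○ open, literals {p=false, r=true}.
              branch 1.2.2.2 (add q):
                ○ open, literals {p=false, q=true}.
  branch 2 (add ¬(((r → p) ∨ ¬p) ∧ (r ∨ q)), ¬¬(¬((¬r ↔ p) ∨ ¬p) ∧ p)):
    ¬¬(¬((¬r ↔ p) ∨ ¬p) ∧ p): α-rule — add ¬((¬r ↔ p) ∨ ¬p), p.
    ¬((¬r ↔ p) ∨ ¬p): α-rule — add ¬(¬r ↔ p), ¬¬p.
    ¬(((r → p) ∨ ¬p) ∧ (r ∨ q)): β-rule — branch into ¬((r → p) ∨ ¬p)  //  ¬(r ∨ q).
      branch 2.1 (add ¬((r → p) ∨ ¬p)):
        ¬((r → p) ∨ ¬p): α-rule — add ¬(r → p), ¬¬p.
        ¬(r → p): α-rule — add r, ¬p.
        × closes — contains both p and ¬p.
      branch 2.2 (add ¬(r ∨ q)):
        ¬(r ∨ q): α-rule — add ¬r, ¬q.
        ¬(¬r ↔ p): β-rule — branch into ¬r, ¬p  //  ¬¬r, p.
          branch 2.2.1 (add ¬r, ¬p):
            × closes — contains both p and ¬p.
          branch 2.2.2 (add ¬¬r, p):
            × closes — contains both r and ¬r.
16 branches closed, 10 open.
Each open branch fixes some atoms; the unmentioned ones are free. Counting distinct full assignments: branch {p=true, q=true, r=false} (none free) contributes 1 new; branch {p=true, q=true, r=false} (none free) contributes 0 new; branch {p=false, q=true, r=false} (none free) contributes 1 new; branch {p=false, r=true} (q) contributes 2 new; branch {p=false, r=true} (q) contributes 0 new; branch {p=false, q=true, r=true} (none free) contributes 0 new; branch {p=false, q=true} (r) contributes 0 new; branch {p=false, q=true, r=false} (none free) contributes 0 new; branch {p=false, r=true} (q) contributes 0 new; branch {p=false, q=true} (r) contributes 0 new. Total: 4.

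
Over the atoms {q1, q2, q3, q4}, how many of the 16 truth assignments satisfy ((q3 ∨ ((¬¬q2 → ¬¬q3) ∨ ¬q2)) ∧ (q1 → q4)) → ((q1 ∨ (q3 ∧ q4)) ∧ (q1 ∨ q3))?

12

Initial set: {(((q3 ∨ ((¬¬q2 → ¬¬q3) ∨ ¬q2)) ∧ (q1 → q4)) → ((q1 ∨ (q3 ∧ q4)) ∧ (q1 ∨ q3)))}.
(((q3 ∨ ((¬¬q2 → ¬¬q3) ∨ ¬q2)) ∧ (q1 → q4)) → ((q1 ∨ (q3 ∧ q4)) ∧ (q1 ∨ q3))): β-rule — branch into ¬((q3 ∨ ((¬¬q2 → ¬¬q3) ∨ ¬q2)) ∧ (q1 → q4))  //  ((q1 ∨ (q3 ∧ q4)) ∧ (q1 ∨ q3)).
  branch 1 (add ¬((q3 ∨ ((¬¬q2 → ¬¬q3) ∨ ¬q2)) ∧ (q1 → q4))):
    ¬((q3 ∨ ((¬¬q2 → ¬¬q3) ∨ ¬q2)) ∧ (q1 → q4)): β-rule — branch into ¬(q3 ∨ ((¬¬q2 → ¬¬q3) ∨ ¬q2))  //  ¬(q1 → q4).
      branch 1.1 (add ¬(q3 ∨ ((¬¬q2 → ¬¬q3) ∨ ¬q2))):
        ¬(q3 ∨ ((¬¬q2 → ¬¬q3) ∨ ¬q2)): α-rule — add ¬q3, ¬((¬¬q2 → ¬¬q3) ∨ ¬q2).
        ¬((¬¬q2 → ¬¬q3) ∨ ¬q2): α-rule — add ¬(¬¬q2 → ¬¬q3), ¬¬q2.
        ¬(¬¬q2 → ¬¬q3): α-rule — add ¬¬q2, ¬¬¬q3.
        ¬¬q2: drop double negation, giving q2.
        ¬¬¬q3: drop double negation, giving ¬q3.
        ○ open, literals {q2=T, q3=F}.
      branch 1.2 (add ¬(q1 → q4)):
        ¬(q1 → q4): α-rule — add q1, ¬q4.
        ○ open, literals {q1=T, q4=F}.
  branch 2 (add ((q1 ∨ (q3 ∧ q4)) ∧ (q1 ∨ q3))):
    ((q1 ∨ (q3 ∧ q4)) ∧ (q1 ∨ q3)): α-rule — add (q1 ∨ (q3 ∧ q4)), (q1 ∨ q3).
    (q1 ∨ (q3 ∧ q4)): β-rule — branch into q1  //  (q3 ∧ q4).
      branch 2.1 (add q1):
        (q1 ∨ q3): β-rule — branch into q1  //  q3.
          branch 2.1.1 (add q1):
            ○ open, literals {q1=T}.
          branch 2.1.2 (add q3):
            ○ open, literals {q1=T, q3=T}.
      branch 2.2 (add (q3 ∧ q4)):
        (q3 ∧ q4): α-rule — add q3, q4.
        (q1 ∨ q3): β-rule — branch into q1  //  q3.
          branch 2.2.1 (add q1):
            ○ open, literals {q1=T, q3=T, q4=T}.
          branch 2.2.2 (add q3):
            ○ open, literals {q3=T, q4=T}.
0 branches closed, 6 open.
Each open branch fixes some atoms; the unmentioned ones are free. Counting distinct full assignments: branch {q2=T, q3=F} (q1, q4) contributes 4 new; branch {q1=T, q4=F} (q2, q3) contributes 3 new; branch {q1=T} (q2, q3, q4) contributes 3 new; branch {q1=T, q3=T} (q2, q4) contributes 0 new; branch {q1=T, q3=T, q4=T} (q2) contributes 0 new; branch {q3=T, q4=T} (q1, q2) contributes 2 new. Total: 12.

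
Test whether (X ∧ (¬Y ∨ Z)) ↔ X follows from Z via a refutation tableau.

Yes

Initial set: {T Z; F ((X ∧ (¬Y ∨ Z)) ↔ X)}.
F ((X ∧ (¬Y ∨ Z)) ↔ X): β-rule — branch into T (X ∧ (¬Y ∨ Z)), F X  //  F (X ∧ (¬Y ∨ Z)), T X.
  branch 1 (add T (X ∧ (¬Y ∨ Z)), F X):
    T (X ∧ (¬Y ∨ Z)): α-rule — add T X, T (¬Y ∨ Z).
    × closes — contains both X and ¬X.
  branch 2 (add F (X ∧ (¬Y ∨ Z)), T X):
    F (X ∧ (¬Y ∨ Z)): β-rule — branch into F X  //  F (¬Y ∨ Z).
      branch 2.1 (add F X):
        × closes — contains both X and ¬X.
      branch 2.2 (add F (¬Y ∨ Z)):
        F (¬Y ∨ Z): α-rule — add F ¬Y, F Z.
        × closes — contains both Z and ¬Z.
All 3 branches close.
Every branch closed, so the premises entail the conclusion.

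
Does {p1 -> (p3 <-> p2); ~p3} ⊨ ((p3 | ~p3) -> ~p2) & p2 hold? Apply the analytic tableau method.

No

Initial set: {T (p1 -> (p3 <-> p2)); T ~p3; F (((p3 | ~p3) -> ~p2) & p2)}.
T (p1 -> (p3 <-> p2)): β-rule — branch into F p1  //  T (p3 <-> p2).
  branch 1 (add F p1):
    F (((p3 | ~p3) -> ~p2) & p2): β-rule — branch into F ((p3 | ~p3) -> ~p2)  //  F p2.
      branch 1.1 (add F ((p3 | ~p3) -> ~p2)):
        F ((p3 | ~p3) -> ~p2): α-rule — add T (p3 | ~p3), F ~p2.
        T (p3 | ~p3): β-rule — branch into T p3  //  T ~p3.
          branch 1.1.1 (add T p3):
            × closes — contains both p3 and ~p3.
          branch 1.1.2 (add T ~p3):
            ○ open, literals {p1=false, p2=true, p3=false}.
      branch 1.2 (add F p2):
        ○ open, literals {p1=false, p2=false, p3=false}.
  branch 2 (add T (p3 <-> p2)):
    F (((p3 | ~p3) -> ~p2) & p2): β-rule — branch into F ((p3 | ~p3) -> ~p2)  //  F p2.
      branch 2.1 (add F ((p3 | ~p3) -> ~p2)):
        F ((p3 | ~p3) -> ~p2): α-rule — add T (p3 | ~p3), F ~p2.
        T (p3 <-> p2): β-rule — branch into T p3, T p2  //  F p3, F p2.
          branch 2.1.1 (add T p3, T p2):
            × closes — contains both p3 and ~p3.
          branch 2.1.2 (add F p3, F p2):
            × closes — contains both p2 and ~p2.
      branch 2.2 (add F p2):
        T (p3 <-> p2): β-rule — branch into T p3, T p2  //  F p3, F p2.
          branch 2.2.1 (add T p3, T p2):
            × closes — contains both p3 and ~p3.
          branch 2.2.2 (add F p3, F p2):
            ○ open, literals {p2=false, p3=false}.
4 branches closed, 3 open.
An open branch gives a countermodel: p1=false, p2=true, p3=false (unmentioned atoms arbitrary); the premises hold there but the conclusion fails.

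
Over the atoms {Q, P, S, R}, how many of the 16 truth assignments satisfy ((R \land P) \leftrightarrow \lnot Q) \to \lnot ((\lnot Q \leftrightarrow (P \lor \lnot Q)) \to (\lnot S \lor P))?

Initial set: {(((R \land P) \leftrightarrow \lnot Q) \to \lnot ((\lnot Q \leftrightarrow (P \lor \lnot Q)) \to (\lnot S \lor P)))}.
(((R \land P) \leftrightarrow \lnot Q) \to \lnot ((\lnot Q \leftrightarrow (P \lor \lnot Q)) \to (\lnot S \lor P))): β-rule — branch into \lnot ((R \land P) \leftrightarrow \lnot Q)  //  \lnot ((\lnot Q \leftrightarrow (P \lor \lnot Q)) \to (\lnot S \lor P)).
  branch 1 (add \lnot ((R \land P) \leftrightarrow \lnot Q)):
    \lnot ((R \land P) \leftrightarrow \lnot Q): β-rule — branch into (R \land P), \lnot \lnot Q  //  \lnot (R \land P), \lnot Q.
      branch 1.1 (add (R \land P), \lnot \lnot Q):
        (R \land P): α-rule — add R, P.
        ○ open, literals {P=true, Q=true, R=true}.
      branch 1.2 (add \lnot (R \land P), \lnot Q):
        \lnot (R \land P): β-rule — branch into \lnot R  //  \lnot P.
          branch 1.2.1 (add \lnot R):
            ○ open, literals {Q=false, R=false}.
          branch 1.2.2 (add \lnot P):
            ○ open, literals {P=false, Q=false}.
  branch 2 (add \lnot ((\lnot Q \leftrightarrow (P \lor \lnot Q)) \to (\lnot S \lor P))):
    \lnot ((\lnot Q \leftrightarrow (P \lor \lnot Q)) \to (\lnot S \lor P)): α-rule — add (\lnot Q \leftrightarrow (P \lor \lnot Q)), \lnot (\lnot S \lor P).
    \lnot (\lnot S \lor P): α-rule — add \lnot \lnot S, \lnot P.
    (\lnot Q \leftrightarrow (P \lor \lnot Q)): β-rule — branch into \lnot Q, (P \lor \lnot Q)  //  \lnot \lnot Q, \lnot (P \lor \lnot Q).
      branch 2.1 (add \lnot Q, (P \lor \lnot Q)):
        (P \lor \lnot Q): β-rule — branch into P  //  \lnot Q.
          branch 2.1.1 (add P):
            × closes — contains both P and \lnot P.
          branch 2.1.2 (add \lnot Q):
            ○ open, literals {P=false, Q=false, S=true}.
      branch 2.2 (add \lnot \lnot Q, \lnot (P \lor \lnot Q)):
        \lnot (P \lor \lnot Q): α-rule — add \lnot P, \lnot \lnot Q.
        ○ open, literals {P=false, Q=true, S=true}.
1 branch closed, 5 open.
Each open branch fixes some atoms; the unmentioned ones are free. Counting distinct full assignments: branch {P=true, Q=true, R=true} (S) contributes 2 new; branch {Q=false, R=false} (P, S) contributes 4 new; branch {P=false, Q=false} (S, R) contributes 2 new; branch {P=false, Q=false, S=true} (R) contributes 0 new; branch {P=false, Q=true, S=true} (R) contributes 2 new. Total: 10.

10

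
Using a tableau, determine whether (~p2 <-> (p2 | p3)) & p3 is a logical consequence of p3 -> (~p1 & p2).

No

Initial set: {T (p3 -> (~p1 & p2)); F ((~p2 <-> (p2 | p3)) & p3)}.
T (p3 -> (~p1 & p2)): β-rule — branch into F p3  //  T (~p1 & p2).
  branch 1 (add F p3):
    F ((~p2 <-> (p2 | p3)) & p3): β-rule — branch into F (~p2 <-> (p2 | p3))  //  F p3.
      branch 1.1 (add F (~p2 <-> (p2 | p3))):
        F (~p2 <-> (p2 | p3)): β-rule — branch into T ~p2, F (p2 | p3)  //  F ~p2, T (p2 | p3).
          branch 1.1.1 (add T ~p2, F (p2 | p3)):
            F (p2 | p3): α-rule — add F p2, F p3.
            ○ open, literals {p2=F, p3=F}.
          branch 1.1.2 (add F ~p2, T (p2 | p3)):
            T (p2 | p3): β-rule — branch into T p2  //  T p3.
              branch 1.1.2.1 (add T p2):
                ○ open, literals {p2=T, p3=F}.
              branch 1.1.2.2 (add T p3):
                × closes — contains both p3 and ~p3.
      branch 1.2 (add F p3):
        ○ open, literals {p3=F}.
  branch 2 (add T (~p1 & p2)):
    T (~p1 & p2): α-rule — add T ~p1, T p2.
    F ((~p2 <-> (p2 | p3)) & p3): β-rule — branch into F (~p2 <-> (p2 | p3))  //  F p3.
      branch 2.1 (add F (~p2 <-> (p2 | p3))):
        F (~p2 <-> (p2 | p3)): β-rule — branch into T ~p2, F (p2 | p3)  //  F ~p2, T (p2 | p3).
          branch 2.1.1 (add T ~p2, F (p2 | p3)):
            × closes — contains both p2 and ~p2.
          branch 2.1.2 (add F ~p2, T (p2 | p3)):
            T (p2 | p3): β-rule — branch into T p2  //  T p3.
              branch 2.1.2.1 (add T p2):
                ○ open, literals {p1=F, p2=T}.
              branch 2.1.2.2 (add T p3):
                ○ open, literals {p1=F, p2=T, p3=T}.
      branch 2.2 (add F p3):
        ○ open, literals {p1=F, p2=T, p3=F}.
2 branches closed, 6 open.
An open branch gives a countermodel: p2=F, p3=F (unmentioned atoms arbitrary); the premises hold there but the conclusion fails.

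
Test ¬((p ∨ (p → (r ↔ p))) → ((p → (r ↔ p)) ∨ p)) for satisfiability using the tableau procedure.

Unsatisfiable

Initial set: {T ¬((p ∨ (p → (r ↔ p))) → ((p → (r ↔ p)) ∨ p))}.
T ¬((p ∨ (p → (r ↔ p))) → ((p → (r ↔ p)) ∨ p)): α-rule — add T (p ∨ (p → (r ↔ p))), F ((p → (r ↔ p)) ∨ p).
F ((p → (r ↔ p)) ∨ p): α-rule — add F (p → (r ↔ p)), F p.
F (p → (r ↔ p)): α-rule — add T p, F (r ↔ p).
× closes — contains both p and ¬p.
All 1 branch closes.
Every branch closed; the formula is unsatisfiable.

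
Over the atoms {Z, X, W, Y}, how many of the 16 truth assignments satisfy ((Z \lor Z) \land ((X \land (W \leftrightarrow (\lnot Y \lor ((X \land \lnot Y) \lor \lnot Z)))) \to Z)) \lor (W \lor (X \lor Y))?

Initial set: {(((Z \lor Z) \land ((X \land (W \leftrightarrow (\lnot Y \lor ((X \land \lnot Y) \lor \lnot Z)))) \to Z)) \lor (W \lor (X \lor Y)))}.
(((Z \lor Z) \land ((X \land (W \leftrightarrow (\lnot Y \lor ((X \land \lnot Y) \lor \lnot Z)))) \to Z)) \lor (W \lor (X \lor Y))): β-rule — branch into ((Z \lor Z) \land ((X \land (W \leftrightarrow (\lnot Y \lor ((X \land \lnot Y) \lor \lnot Z)))) \to Z))  //  (W \lor (X \lor Y)).
  branch 1 (add ((Z \lor Z) \land ((X \land (W \leftrightarrow (\lnot Y \lor ((X \land \lnot Y) \lor \lnot Z)))) \to Z))):
    ((Z \lor Z) \land ((X \land (W \leftrightarrow (\lnot Y \lor ((X \land \lnot Y) \lor \lnot Z)))) \to Z)): α-rule — add (Z \lor Z), ((X \land (W \leftrightarrow (\lnot Y \lor ((X \land \lnot Y) \lor \lnot Z)))) \to Z).
    (Z \lor Z): β-rule — branch into Z  //  Z.
      branch 1.1 (add Z):
        ((X \land (W \leftrightarrow (\lnot Y \lor ((X \land \lnot Y) \lor \lnot Z)))) \to Z): β-rule — branch into \lnot (X \land (W \leftrightarrow (\lnot Y \lor ((X \land \lnot Y) \lor \lnot Z))))  //  Z.
          branch 1.1.1 (add \lnot (X \land (W \leftrightarrow (\lnot Y \lor ((X \land \lnot Y) \lor \lnot Z))))):
            \lnot (X \land (W \leftrightarrow (\lnot Y \lor ((X \land \lnot Y) \lor \lnot Z)))): β-rule — branch into \lnot X  //  \lnot (W \leftrightarrow (\lnot Y \lor ((X \land \lnot Y) \lor \lnot Z))).
              branch 1.1.1.1 (add \lnot X):
                ○ open, literals {X=F, Z=T}.
              branch 1.1.1.2 (add \lnot (W \leftrightarrow (\lnot Y \lor ((X \land \lnot Y) \lor \lnot Z)))):
                \lnot (W \leftrightarrow (\lnot Y \lor ((X \land \lnot Y) \lor \lnot Z))): β-rule — branch into W, \lnot (\lnot Y \lor ((X \land \lnot Y) \lor \lnot Z))  //  \lnot W, (\lnot Y \lor ((X \land \lnot Y) \lor \lnot Z)).
                  branch 1.1.1.2.1 (add W, \lnot (\lnot Y \lor ((X \land \lnot Y) \lor \lnot Z))):
                    \lnot (\lnot Y \lor ((X \land \lnot Y) \lor \lnot Z)): α-rule — add \lnot \lnot Y, \lnot ((X \land \lnot Y) \lor \lnot Z).
                    \lnot ((X \land \lnot Y) \lor \lnot Z): α-rule — add \lnot (X \land \lnot Y), \lnot \lnot Z.
                    \lnot (X \land \lnot Y): β-rule — branch into \lnot X  //  \lnot \lnot Y.
                      branch 1.1.1.2.1.1 (add \lnot X):
                        ○ open, literals {W=T, X=F, Y=T, Z=T}.
                      branch 1.1.1.2.1.2 (add \lnot \lnot Y):
                        ○ open, literals {W=T, Y=T, Z=T}.
                  branch 1.1.1.2.2 (add \lnot W, (\lnot Y \lor ((X \land \lnot Y) \lor \lnot Z))):
                    (\lnot Y \lor ((X \land \lnot Y) \lor \lnot Z)): β-rule — branch into \lnot Y  //  ((X \land \lnot Y) \lor \lnot Z).
                      branch 1.1.1.2.2.1 (add \lnot Y):
                        ○ open, literals {W=F, Y=F, Z=T}.
                      branch 1.1.1.2.2.2 (add ((X \land \lnot Y) \lor \lnot Z)):
                        ((X \land \lnot Y) \lor \lnot Z): β-rule — branch into (X \land \lnot Y)  //  \lnot Z.
                          branch 1.1.1.2.2.2.1 (add (X \land \lnot Y)):
                            (X \land \lnot Y): α-rule — add X, \lnot Y.
                            ○ open, literals {W=F, X=T, Y=F, Z=T}.
                          branch 1.1.1.2.2.2.2 (add \lnot Z):
                            × closes — contains both Z and \lnot Z.
          branch 1.1.2 (add Z):
            ○ open, literals {Z=T}.
      branch 1.2 (add Z):
        ((X \land (W \leftrightarrow (\lnot Y \lor ((X \land \lnot Y) \lor \lnot Z)))) \to Z): β-rule — branch into \lnot (X \land (W \leftrightarrow (\lnot Y \lor ((X \land \lnot Y) \lor \lnot Z))))  //  Z.
          branch 1.2.1 (add \lnot (X \land (W \leftrightarrow (\lnot Y \lor ((X \land \lnot Y) \lor \lnot Z))))):
            \lnot (X \land (W \leftrightarrow (\lnot Y \lor ((X \land \lnot Y) \lor \lnot Z)))): β-rule — branch into \lnot X  //  \lnot (W \leftrightarrow (\lnot Y \lor ((X \land \lnot Y) \lor \lnot Z))).
              branch 1.2.1.1 (add \lnot X):
                ○ open, literals {X=F, Z=T}.
              branch 1.2.1.2 (add \lnot (W \leftrightarrow (\lnot Y \lor ((X \land \lnot Y) \lor \lnot Z)))):
                \lnot (W \leftrightarrow (\lnot Y \lor ((X \land \lnot Y) \lor \lnot Z))): β-rule — branch into W, \lnot (\lnot Y \lor ((X \land \lnot Y) \lor \lnot Z))  //  \lnot W, (\lnot Y \lor ((X \land \lnot Y) \lor \lnot Z)).
                  branch 1.2.1.2.1 (add W, \lnot (\lnot Y \lor ((X \land \lnot Y) \lor \lnot Z))):
                    \lnot (\lnot Y \lor ((X \land \lnot Y) \lor \lnot Z)): α-rule — add \lnot \lnot Y, \lnot ((X \land \lnot Y) \lor \lnot Z).
                    \lnot ((X \land \lnot Y) \lor \lnot Z): α-rule — add \lnot (X \land \lnot Y), \lnot \lnot Z.
                    \lnot (X \land \lnot Y): β-rule — branch into \lnot X  //  \lnot \lnot Y.
                      branch 1.2.1.2.1.1 (add \lnot X):
                        ○ open, literals {W=T, X=F, Y=T, Z=T}.
                      branch 1.2.1.2.1.2 (add \lnot \lnot Y):
                        ○ open, literals {W=T, Y=T, Z=T}.
                  branch 1.2.1.2.2 (add \lnot W, (\lnot Y \lor ((X \land \lnot Y) \lor \lnot Z))):
                    (\lnot Y \lor ((X \land \lnot Y) \lor \lnot Z)): β-rule — branch into \lnot Y  //  ((X \land \lnot Y) \lor \lnot Z).
                      branch 1.2.1.2.2.1 (add \lnot Y):
                        ○ open, literals {W=F, Y=F, Z=T}.
                      branch 1.2.1.2.2.2 (add ((X \land \lnot Y) \lor \lnot Z)):
                        ((X \land \lnot Y) \lor \lnot Z): β-rule — branch into (X \land \lnot Y)  //  \lnot Z.
                          branch 1.2.1.2.2.2.1 (add (X \land \lnot Y)):
                            (X \land \lnot Y): α-rule — add X, \lnot Y.
                            ○ open, literals {W=F, X=T, Y=F, Z=T}.
                          branch 1.2.1.2.2.2.2 (add \lnot Z):
                            × closes — contains both Z and \lnot Z.
          branch 1.2.2 (add Z):
            ○ open, literals {Z=T}.
  branch 2 (add (W \lor (X \lor Y))):
    (W \lor (X \lor Y)): β-rule — branch into W  //  (X \lor Y).
      branch 2.1 (add W):
        ○ open, literals {W=T}.
      branch 2.2 (add (X \lor Y)):
        (X \lor Y): β-rule — branch into X  //  Y.
          branch 2.2.1 (add X):
            ○ open, literals {X=T}.
          branch 2.2.2 (add Y):
            ○ open, literals {Y=T}.
2 branches closed, 15 open.
Each open branch fixes some atoms; the unmentioned ones are free. Counting distinct full assignments: branch {X=F, Z=T} (W, Y) contributes 4 new; branch {W=T, X=F, Y=T, Z=T} (none free) contributes 0 new; branch {W=T, Y=T, Z=T} (X) contributes 1 new; branch {W=F, Y=F, Z=T} (X) contributes 1 new; branch {W=F, X=T, Y=F, Z=T} (none free) contributes 0 new; branch {Z=T} (X, W, Y) contributes 2 new; branch {X=F, Z=T} (W, Y) contributes 0 new; branch {W=T, X=F, Y=T, Z=T} (none free) contributes 0 new; branch {W=T, Y=T, Z=T} (X) contributes 0 new; branch {W=F, Y=F, Z=T} (X) contributes 0 new; branch {W=F, X=T, Y=F, Z=T} (none free) contributes 0 new; branch {Z=T} (X, W, Y) contributes 0 new; branch {W=T} (Z, X, Y) contributes 4 new; branch {X=T} (Z, W, Y) contributes 2 new; branch {Y=T} (Z, X, W) contributes 1 new. Total: 15.

15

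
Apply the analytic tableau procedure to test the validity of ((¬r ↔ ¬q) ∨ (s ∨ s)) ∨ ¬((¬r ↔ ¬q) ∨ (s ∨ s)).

Assume the negation and expand:
Initial set: {F (((¬r ↔ ¬q) ∨ (s ∨ s)) ∨ ¬((¬r ↔ ¬q) ∨ (s ∨ s)))}.
F (((¬r ↔ ¬q) ∨ (s ∨ s)) ∨ ¬((¬r ↔ ¬q) ∨ (s ∨ s))): α-rule — add F ((¬r ↔ ¬q) ∨ (s ∨ s)), F ¬((¬r ↔ ¬q) ∨ (s ∨ s)).
F ((¬r ↔ ¬q) ∨ (s ∨ s)): α-rule — add F (¬r ↔ ¬q), F (s ∨ s).
F (s ∨ s): α-rule — add F s, F s.
F ¬((¬r ↔ ¬q) ∨ (s ∨ s)): β-rule — branch into T (¬r ↔ ¬q)  //  T (s ∨ s).
  branch 1 (add T (¬r ↔ ¬q)):
    F (¬r ↔ ¬q): β-rule — branch into T ¬r, F ¬q  //  F ¬r, T ¬q.
      branch 1.1 (add T ¬r, F ¬q):
        T (¬r ↔ ¬q): β-rule — branch into T ¬r, T ¬q  //  F ¬r, F ¬q.
          branch 1.1.1 (add T ¬r, T ¬q):
            × closes — contains both q and ¬q.
          branch 1.1.2 (add F ¬r, F ¬q):
            × closes — contains both r and ¬r.
      branch 1.2 (add F ¬r, T ¬q):
        T (¬r ↔ ¬q): β-rule — branch into T ¬r, T ¬q  //  F ¬r, F ¬q.
          branch 1.2.1 (add T ¬r, T ¬q):
            × closes — contains both r and ¬r.
          branch 1.2.2 (add F ¬r, F ¬q):
            × closes — contains both q and ¬q.
  branch 2 (add T (s ∨ s)):
    F (¬r ↔ ¬q): β-rule — branch into T ¬r, F ¬q  //  F ¬r, T ¬q.
      branch 2.1 (add T ¬r, F ¬q):
        T (s ∨ s): β-rule — branch into T s  //  T s.
          branch 2.1.1 (add T s):
            × closes — contains both s and ¬s.
          branch 2.1.2 (add T s):
            × closes — contains both s and ¬s.
      branch 2.2 (add F ¬r, T ¬q):
        T (s ∨ s): β-rule — branch into T s  //  T s.
          branch 2.2.1 (add T s):
            × closes — contains both s and ¬s.
          branch 2.2.2 (add T s):
            × closes — contains both s and ¬s.
All 8 branches close.
Every branch closed, so the negation is unsatisfiable and the formula is valid.

Valid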